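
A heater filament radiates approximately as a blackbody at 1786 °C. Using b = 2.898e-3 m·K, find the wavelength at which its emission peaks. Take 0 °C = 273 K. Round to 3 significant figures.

T = 1786 °C + 273 = 2059 K.
Wien's displacement law: λ_max = b/T = (2.898×10⁻³ m·K)/(2059 K) = 1.407×10⁻⁶ m.
That is 1.41×10³ nm, in the infrared range.

λ_max ≈ 1.41×10³ nm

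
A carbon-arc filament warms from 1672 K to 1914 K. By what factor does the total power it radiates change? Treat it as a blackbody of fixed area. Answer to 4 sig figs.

P₂/P₁ ≈ 1.717

P ∝ T⁴, so P₂/P₁ = (T₂/T₁)⁴ = (1914/1672)⁴ = (1.14474)⁴ = 1.717.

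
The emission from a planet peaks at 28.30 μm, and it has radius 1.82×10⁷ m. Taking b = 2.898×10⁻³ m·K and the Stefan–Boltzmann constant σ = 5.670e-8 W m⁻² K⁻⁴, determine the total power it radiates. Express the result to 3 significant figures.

P ≈ 2.60×10¹⁶ W

Wien's law: T = b/λ_max = 2.898×10⁻³/2.830×10⁻⁵ = 102.403 K.
Surface area A = 4πR² = 4π(1.82×10⁷ m)² = 4.16248×10¹⁵ m².
Then P = σAT⁴ = 5.670×10⁻⁸×4.16248×10¹⁵×(102.403)⁴ = 2.60×10¹⁶ W.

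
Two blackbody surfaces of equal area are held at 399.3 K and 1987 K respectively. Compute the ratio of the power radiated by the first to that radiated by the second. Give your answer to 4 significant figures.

P₁/P₂ ≈ 1.631×10⁻³

With equal areas, P₁/P₂ = (T₁/T₂)⁴ = (399.3/1987)⁴ = 1.631×10⁻³.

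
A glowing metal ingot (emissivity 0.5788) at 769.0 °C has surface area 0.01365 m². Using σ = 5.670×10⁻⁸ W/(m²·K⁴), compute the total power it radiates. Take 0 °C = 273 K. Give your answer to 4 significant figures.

T = 769.0 °C + 273 = 1042.0 K.
Area A = 0.01365 m².
P = εσAT⁴ = 0.5788 × 5.670×10⁻⁸ × 0.01365 × (1042.0)⁴ = 528.1 W.

P ≈ 528.1 W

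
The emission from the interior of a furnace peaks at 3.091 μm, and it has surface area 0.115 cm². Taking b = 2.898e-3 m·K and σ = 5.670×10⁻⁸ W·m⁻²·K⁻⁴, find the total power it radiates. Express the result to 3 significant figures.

Wien's law: T = b/λ_max = 2.898×10⁻³/3.091×10⁻⁶ = 937.561 K.
Area A = 0.115 cm² = 1.15×10⁻⁵ m².
Then P = σAT⁴ = 5.670×10⁻⁸×1.15×10⁻⁵×(937.561)⁴ = 0.504 W.

P ≈ 0.504 W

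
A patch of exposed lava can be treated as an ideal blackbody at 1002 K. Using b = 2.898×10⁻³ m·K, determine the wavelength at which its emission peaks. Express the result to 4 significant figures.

λ_max ≈ 2.892 μm

Wien's displacement law: λ_max = b/T = (2.898×10⁻³ m·K)/(1002 K) = 2.8922×10⁻⁶ m.
That is 2.892 μm, in the infrared range.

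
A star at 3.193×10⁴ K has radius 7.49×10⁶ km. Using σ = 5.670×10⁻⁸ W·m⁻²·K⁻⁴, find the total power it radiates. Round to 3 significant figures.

P ≈ 4.15×10³¹ W

Surface area A = 4πR² = 4π(7.49×10⁹ m)² = 7.04975×10²⁰ m².
P = σAT⁴ = 5.670×10⁻⁸ × 7.04975×10²⁰ × (3.193×10⁴)⁴ = 4.15×10³¹ W.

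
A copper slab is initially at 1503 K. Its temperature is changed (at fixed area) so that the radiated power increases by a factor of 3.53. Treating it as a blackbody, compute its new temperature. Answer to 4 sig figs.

P ∝ T⁴, so T₂/T₁ = (P₂/P₁)^(1/4) = (3.53)^(1/4) = 1.37070.
T₂ = 1503 × 1.37070 = 2060 K.

T₂ ≈ 2060 K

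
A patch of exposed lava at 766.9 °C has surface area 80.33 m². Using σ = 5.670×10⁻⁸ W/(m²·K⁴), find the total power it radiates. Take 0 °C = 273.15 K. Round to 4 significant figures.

P ≈ 5.329×10⁶ W

T = 766.9 °C + 273.15 = 1040.05 K.
Area A = 80.33 m².
P = σAT⁴ = 5.670×10⁻⁸ × 80.33 × (1040.05)⁴ = 5.329×10⁶ W.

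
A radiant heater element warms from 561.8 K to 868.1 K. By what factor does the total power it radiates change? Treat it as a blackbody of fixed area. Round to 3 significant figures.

P ∝ T⁴, so P₂/P₁ = (T₂/T₁)⁴ = (868.1/561.8)⁴ = (1.54521)⁴ = 5.70.

P₂/P₁ ≈ 5.70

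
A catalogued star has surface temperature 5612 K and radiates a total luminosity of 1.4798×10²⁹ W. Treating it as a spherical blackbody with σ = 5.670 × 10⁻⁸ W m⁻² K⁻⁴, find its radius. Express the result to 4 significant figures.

L = 4πR²σT⁴ ⇒ R = √(L/(4πσT⁴)).
σT⁴ = 5.62411×10⁷ W/m², so R = √(1.4798×10²⁹/(4π×5.62411×10⁷)) = 1.447×10¹⁰ m.

R ≈ 1.447×10¹⁰ m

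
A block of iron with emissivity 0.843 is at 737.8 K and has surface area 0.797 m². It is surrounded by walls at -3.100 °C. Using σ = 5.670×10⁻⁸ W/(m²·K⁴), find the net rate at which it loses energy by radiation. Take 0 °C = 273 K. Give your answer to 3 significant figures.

Surroundings: T = -3.100 °C + 273 = 269.900 K.
Area A = 0.797 m².
Net radiated power P_net = εσA(T⁴ − T₀⁴) = 0.843×5.670×10⁻⁸×0.797×(737.8⁴ − 269.900⁴).
T⁴ − T₀⁴ = 2.96316×10¹¹ − 5.30654×10⁹ = 2.91009×10¹¹ K⁴, so P_net = 1.11×10⁴ W.

Net loss ≈ 1.11×10⁴ W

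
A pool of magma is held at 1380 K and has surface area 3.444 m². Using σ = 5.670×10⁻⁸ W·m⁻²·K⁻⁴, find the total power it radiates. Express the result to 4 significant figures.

Area A = 3.444 m².
P = σAT⁴ = 5.670×10⁻⁸ × 3.444 × (1380)⁴ = 7.082×10⁵ W.

P ≈ 7.082×10⁵ W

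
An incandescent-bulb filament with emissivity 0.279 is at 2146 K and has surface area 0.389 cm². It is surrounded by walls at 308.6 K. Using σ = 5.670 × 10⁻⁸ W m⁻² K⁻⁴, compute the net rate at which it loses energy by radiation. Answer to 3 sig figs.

Area A = 0.389 cm² = 3.89×10⁻⁵ m².
Net radiated power P_net = εσA(T⁴ − T₀⁴) = 0.279×5.670×10⁻⁸×3.89×10⁻⁵×(2146⁴ − 308.6⁴).
T⁴ − T₀⁴ = 2.12089×10¹³ − 9.06951×10⁹ = 2.11998×10¹³ K⁴, so P_net = 13.0 W.

Net loss ≈ 13.0 W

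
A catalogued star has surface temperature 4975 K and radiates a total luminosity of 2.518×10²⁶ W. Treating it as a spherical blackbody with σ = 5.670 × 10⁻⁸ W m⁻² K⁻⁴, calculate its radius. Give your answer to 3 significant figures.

L = 4πR²σT⁴ ⇒ R = √(L/(4πσT⁴)).
σT⁴ = 3.47340×10⁷ W/m², so R = √(2.518×10²⁶/(4π×3.47340×10⁷)) = 7.60×10⁸ m.

R ≈ 7.60×10⁸ m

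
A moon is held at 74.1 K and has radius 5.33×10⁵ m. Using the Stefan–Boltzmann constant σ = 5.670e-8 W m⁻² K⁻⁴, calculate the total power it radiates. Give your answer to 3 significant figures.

Surface area A = 4πR² = 4π(5.33×10⁵ m)² = 3.56997×10¹² m².
P = σAT⁴ = 5.670×10⁻⁸ × 3.56997×10¹² × (74.1)⁴ = 6.10×10¹² W.

P ≈ 6.10×10¹² W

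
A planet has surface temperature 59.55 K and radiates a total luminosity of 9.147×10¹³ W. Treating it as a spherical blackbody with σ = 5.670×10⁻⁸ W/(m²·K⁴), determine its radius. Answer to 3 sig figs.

R ≈ 3.20×10⁶ m

L = 4πR²σT⁴ ⇒ R = √(L/(4πσT⁴)).
σT⁴ = 0.713034 W/m², so R = √(9.147×10¹³/(4π×0.713034)) = 3.20×10⁶ m.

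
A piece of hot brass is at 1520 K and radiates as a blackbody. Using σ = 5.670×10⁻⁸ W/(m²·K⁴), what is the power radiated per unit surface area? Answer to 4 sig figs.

Stefan–Boltzmann: I = σT⁴ = 5.670×10⁻⁸ × (1520)⁴ = 3.027×10⁵ W/m².

I ≈ 3.027×10⁵ W/m²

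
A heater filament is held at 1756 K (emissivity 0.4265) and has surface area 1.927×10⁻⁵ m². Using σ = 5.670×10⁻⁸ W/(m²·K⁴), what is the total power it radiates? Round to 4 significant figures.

P ≈ 4.431 W

Area A = 1.927×10⁻⁵ m².
P = εσAT⁴ = 0.4265 × 5.670×10⁻⁸ × 1.927×10⁻⁵ × (1756)⁴ = 4.431 W.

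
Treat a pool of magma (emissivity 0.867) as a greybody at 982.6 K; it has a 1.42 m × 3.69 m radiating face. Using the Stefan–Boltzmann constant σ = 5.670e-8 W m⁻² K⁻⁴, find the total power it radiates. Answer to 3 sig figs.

Area A = 1.42 × 3.69 = 5.2398 m².
P = εσAT⁴ = 0.867 × 5.670×10⁻⁸ × 5.2398 × (982.6)⁴ = 2.40×10⁵ W.

P ≈ 2.40×10⁵ W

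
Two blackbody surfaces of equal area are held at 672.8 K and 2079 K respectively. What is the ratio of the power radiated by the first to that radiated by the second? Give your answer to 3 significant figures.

With equal areas, P₁/P₂ = (T₁/T₂)⁴ = (672.8/2079)⁴ = 0.0110.

P₁/P₂ ≈ 0.0110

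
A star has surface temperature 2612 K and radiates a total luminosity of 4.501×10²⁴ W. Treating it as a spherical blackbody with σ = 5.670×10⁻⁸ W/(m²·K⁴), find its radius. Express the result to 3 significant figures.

L = 4πR²σT⁴ ⇒ R = √(L/(4πσT⁴)).
σT⁴ = 2.63922×10⁶ W/m², so R = √(4.501×10²⁴/(4π×2.63922×10⁶)) = 3.68×10⁸ m.

R ≈ 3.68×10⁸ m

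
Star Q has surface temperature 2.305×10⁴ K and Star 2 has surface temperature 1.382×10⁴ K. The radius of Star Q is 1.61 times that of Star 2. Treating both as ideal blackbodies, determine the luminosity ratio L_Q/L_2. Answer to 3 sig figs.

L ∝ R²T⁴, so L_Q/L_2 = (R_Q/R_2)²(T_Q/T_2)⁴ = (1.61)² × (2.305×10⁴/1.382×10⁴)⁴ = 2.5921 × 7.73841 = 20.1.

L_Q/L_2 ≈ 20.1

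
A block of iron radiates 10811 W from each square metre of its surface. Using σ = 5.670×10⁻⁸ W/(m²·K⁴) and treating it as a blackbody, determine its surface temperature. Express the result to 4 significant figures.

T ≈ 660.8 K

I = σT⁴, so T = (I/σ)^(1/4) = (10811/(5.670×10⁻⁸))^(1/4) = 660.8 K.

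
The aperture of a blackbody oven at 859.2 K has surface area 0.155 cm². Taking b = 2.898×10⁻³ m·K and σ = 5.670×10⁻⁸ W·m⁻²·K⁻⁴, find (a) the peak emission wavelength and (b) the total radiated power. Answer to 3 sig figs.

λ_max ≈ 3.37 μm; P ≈ 0.479 W

(a) λ_max = b/T = 2.898×10⁻³/859.2 = 3.373×10⁻⁶ m = 3.37 μm.
Area A = 0.155 cm² = 1.55×10⁻⁵ m².
(b) P = σAT⁴ = 5.670×10⁻⁸×1.55×10⁻⁵×(859.2)⁴ = 0.479 W.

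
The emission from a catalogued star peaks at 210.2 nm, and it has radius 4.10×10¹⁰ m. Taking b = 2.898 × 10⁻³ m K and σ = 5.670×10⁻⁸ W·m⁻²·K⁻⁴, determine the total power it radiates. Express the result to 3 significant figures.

Wien's law: T = b/λ_max = 2.898×10⁻³/2.102×10⁻⁷ = 13786.9 K.
Surface area A = 4πR² = 4π(4.10×10¹⁰ m)² = 2.11241×10²² m².
Then P = σAT⁴ = 5.670×10⁻⁸×2.11241×10²²×(13786.9)⁴ = 4.33×10³¹ W.

P ≈ 4.33×10³¹ W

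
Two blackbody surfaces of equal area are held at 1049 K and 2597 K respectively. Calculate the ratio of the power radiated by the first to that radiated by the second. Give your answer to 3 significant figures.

P₁/P₂ ≈ 0.0266

With equal areas, P₁/P₂ = (T₁/T₂)⁴ = (1049/2597)⁴ = 0.0266.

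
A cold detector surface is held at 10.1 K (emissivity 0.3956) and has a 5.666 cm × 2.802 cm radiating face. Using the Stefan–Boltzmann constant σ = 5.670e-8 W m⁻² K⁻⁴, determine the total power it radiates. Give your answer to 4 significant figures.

Area A = 0.05666 × 0.02802 = 1.58761×10⁻³ m².
P = εσAT⁴ = 0.3956 × 5.670×10⁻⁸ × 1.58761×10⁻³ × (10.1)⁴ = 3.706×10⁻⁷ W.

P ≈ 3.706×10⁻⁷ W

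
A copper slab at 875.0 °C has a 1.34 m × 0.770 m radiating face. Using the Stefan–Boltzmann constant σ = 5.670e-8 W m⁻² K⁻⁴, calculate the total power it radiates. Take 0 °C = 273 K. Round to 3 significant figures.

T = 875.0 °C + 273 = 1148.0 K.
Area A = 1.34 × 0.770 = 1.0318 m².
P = σAT⁴ = 5.670×10⁻⁸ × 1.0318 × (1148.0)⁴ = 1.02×10⁵ W.

P ≈ 1.02×10⁵ W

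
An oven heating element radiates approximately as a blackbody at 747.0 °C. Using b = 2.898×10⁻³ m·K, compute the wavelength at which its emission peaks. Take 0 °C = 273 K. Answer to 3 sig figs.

T = 747.0 °C + 273 = 1020.0 K.
Wien's displacement law: λ_max = b/T = (2.898×10⁻³ m·K)/(1020.0 K) = 2.841×10⁻⁶ m.
That is 2.84×10³ nm, in the infrared range.

λ_max ≈ 2.84×10³ nm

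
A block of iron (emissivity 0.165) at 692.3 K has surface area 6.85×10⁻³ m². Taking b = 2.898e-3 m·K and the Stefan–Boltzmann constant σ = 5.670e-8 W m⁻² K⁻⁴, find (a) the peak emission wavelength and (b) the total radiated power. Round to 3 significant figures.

(a) λ_max = b/T = 2.898×10⁻³/692.3 = 4.186×10⁻⁶ m = 4.19 μm.
Area A = 6.85×10⁻³ m².
(b) P = εσAT⁴ = 0.165×5.670×10⁻⁸×6.85×10⁻³×(692.3)⁴ = 14.7 W.

λ_max ≈ 4.19 μm; P ≈ 14.7 W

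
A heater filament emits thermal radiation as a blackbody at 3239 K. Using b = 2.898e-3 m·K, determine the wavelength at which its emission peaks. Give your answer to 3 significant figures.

Wien's displacement law: λ_max = b/T = (2.898×10⁻³ m·K)/(3239 K) = 8.947×10⁻⁷ m.
That is 0.895 μm, in the infrared range.

λ_max ≈ 0.895 μm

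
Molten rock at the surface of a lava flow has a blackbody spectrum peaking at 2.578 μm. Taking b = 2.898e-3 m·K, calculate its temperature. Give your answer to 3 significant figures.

Wien's law gives T = b/λ_max = (2.898×10⁻³ m·K)/(2.578×10⁻⁶ m) = 1.12×10³ K.

T ≈ 1.12×10³ K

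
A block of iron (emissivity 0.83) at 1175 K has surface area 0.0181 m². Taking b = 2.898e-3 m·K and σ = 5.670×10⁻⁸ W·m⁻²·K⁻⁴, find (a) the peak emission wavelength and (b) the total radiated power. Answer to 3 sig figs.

(a) λ_max = b/T = 2.898×10⁻³/1175 = 2.466×10⁻⁶ m = 2.47 μm.
Area A = 0.0181 m².
(b) P = εσAT⁴ = 0.83×5.670×10⁻⁸×0.0181×(1175)⁴ = 1.62×10³ W.

λ_max ≈ 2.47 μm; P ≈ 1.62×10³ W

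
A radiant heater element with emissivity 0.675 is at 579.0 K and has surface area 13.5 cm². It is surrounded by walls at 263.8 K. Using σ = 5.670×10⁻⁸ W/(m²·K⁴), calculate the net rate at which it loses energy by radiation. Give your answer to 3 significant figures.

Area A = 13.5 cm² = 1.35×10⁻³ m².
Net radiated power P_net = εσA(T⁴ − T₀⁴) = 0.675×5.670×10⁻⁸×1.35×10⁻³×(579.0⁴ − 263.8⁴).
T⁴ − T₀⁴ = 1.12387×10¹¹ − 4.84283×10⁹ = 1.07544×10¹¹ K⁴, so P_net = 5.56 W.

Net loss ≈ 5.56 W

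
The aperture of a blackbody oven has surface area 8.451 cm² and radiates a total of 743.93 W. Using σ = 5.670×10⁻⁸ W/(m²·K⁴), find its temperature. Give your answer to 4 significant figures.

Area A = 8.451 cm² = 8.451×10⁻⁴ m².
P = σAT⁴ ⇒ T = (P/(σA))^(1/4) = (743.93/(5.670×10⁻⁸×8.451×10⁻⁴))^(1/4) = 1985 K.

T ≈ 1985 K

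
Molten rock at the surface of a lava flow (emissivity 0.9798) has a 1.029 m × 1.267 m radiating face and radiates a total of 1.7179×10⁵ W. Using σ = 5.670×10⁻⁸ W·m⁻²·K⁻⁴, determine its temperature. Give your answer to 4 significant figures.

Area A = 1.029 × 1.267 = 1.30374 m².
P = εσAT⁴ ⇒ T = (P/(εσA))^(1/4) = (1.7179×10⁵/(0.9798×5.670×10⁻⁸×1.30374))^(1/4) = 1241 K.

T ≈ 1241 K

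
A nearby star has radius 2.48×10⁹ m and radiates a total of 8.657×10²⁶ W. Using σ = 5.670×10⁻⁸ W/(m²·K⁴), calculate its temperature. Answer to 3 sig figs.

T ≈ 3.75×10³ K

Surface area A = 4πR² = 4π(2.48×10⁹ m)² = 7.72882×10¹⁹ m².
P = σAT⁴ ⇒ T = (P/(σA))^(1/4) = (8.657×10²⁶/(5.670×10⁻⁸×7.72882×10¹⁹))^(1/4) = 3.75×10³ K.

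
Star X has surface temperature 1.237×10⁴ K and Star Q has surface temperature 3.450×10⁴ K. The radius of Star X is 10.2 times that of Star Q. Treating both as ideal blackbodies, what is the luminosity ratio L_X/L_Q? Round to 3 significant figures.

L_X/L_Q ≈ 1.72

L ∝ R²T⁴, so L_X/L_Q = (R_X/R_Q)²(T_X/T_Q)⁴ = (10.2)² × (1.237×10⁴/3.450×10⁴)⁴ = 104.04 × 0.0165273 = 1.72.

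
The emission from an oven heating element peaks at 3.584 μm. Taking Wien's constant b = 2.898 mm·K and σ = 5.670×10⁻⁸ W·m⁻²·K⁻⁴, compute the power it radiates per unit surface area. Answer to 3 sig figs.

Wien's law: T = b/λ_max = 2.898×10⁻³/3.584×10⁻⁶ = 808.594 K.
Then I = σT⁴ = 5.670×10⁻⁸×(808.594)⁴ = 2.42×10⁴ W/m².

I ≈ 2.42×10⁴ W/m²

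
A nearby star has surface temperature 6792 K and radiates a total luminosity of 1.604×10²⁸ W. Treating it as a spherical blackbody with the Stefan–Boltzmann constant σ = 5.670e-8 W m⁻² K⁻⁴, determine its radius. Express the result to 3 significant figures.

R ≈ 3.25×10⁹ m

L = 4πR²σT⁴ ⇒ R = √(L/(4πσT⁴)).
σT⁴ = 1.20663×10⁸ W/m², so R = √(1.604×10²⁸/(4π×1.20663×10⁸)) = 3.25×10⁹ m.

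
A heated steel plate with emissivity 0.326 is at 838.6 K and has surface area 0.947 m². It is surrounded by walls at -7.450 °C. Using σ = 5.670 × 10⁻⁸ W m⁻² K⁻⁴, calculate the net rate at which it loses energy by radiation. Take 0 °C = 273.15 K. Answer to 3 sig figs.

Net loss ≈ 8.57×10³ W

Surroundings: T = -7.450 °C + 273.15 = 265.700 K.
Area A = 0.947 m².
Net radiated power P_net = εσA(T⁴ − T₀⁴) = 0.326×5.670×10⁻⁸×0.947×(838.6⁴ − 265.700⁴).
T⁴ − T₀⁴ = 4.94561×10¹¹ − 4.98386×10⁹ = 4.89577×10¹¹ K⁴, so P_net = 8.57×10³ W.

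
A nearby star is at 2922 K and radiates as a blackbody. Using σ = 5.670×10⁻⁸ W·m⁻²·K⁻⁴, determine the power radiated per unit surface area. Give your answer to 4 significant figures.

I ≈ 4.133×10⁶ W/m²

Stefan–Boltzmann: I = σT⁴ = 5.670×10⁻⁸ × (2922)⁴ = 4.133×10⁶ W/m².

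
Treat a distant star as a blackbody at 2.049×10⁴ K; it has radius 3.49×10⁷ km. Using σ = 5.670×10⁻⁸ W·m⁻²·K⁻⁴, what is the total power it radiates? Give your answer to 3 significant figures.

P ≈ 1.53×10³² W

Surface area A = 4πR² = 4π(3.49×10¹⁰ m)² = 1.53060×10²² m².
P = σAT⁴ = 5.670×10⁻⁸ × 1.53060×10²² × (2.049×10⁴)⁴ = 1.53×10³² W.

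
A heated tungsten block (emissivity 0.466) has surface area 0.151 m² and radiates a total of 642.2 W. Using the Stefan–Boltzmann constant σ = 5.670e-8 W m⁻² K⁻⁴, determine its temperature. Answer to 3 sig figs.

Area A = 0.151 m².
P = εσAT⁴ ⇒ T = (P/(εσA))^(1/4) = (642.2/(0.466×5.670×10⁻⁸×0.151))^(1/4) = 633 K.

T ≈ 633 K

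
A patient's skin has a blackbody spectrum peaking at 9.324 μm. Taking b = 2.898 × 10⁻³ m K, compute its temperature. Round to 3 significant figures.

Wien's law gives T = b/λ_max = (2.898×10⁻³ m·K)/(9.324×10⁻⁶ m) = 311 K.

T ≈ 311 K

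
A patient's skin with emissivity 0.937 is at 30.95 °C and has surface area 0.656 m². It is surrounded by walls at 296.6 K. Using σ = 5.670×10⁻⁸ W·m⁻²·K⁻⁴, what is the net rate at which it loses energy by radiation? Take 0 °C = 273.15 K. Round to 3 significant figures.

Net loss ≈ 28.3 W

T = 30.95 °C + 273.15 = 304.10 K.
Area A = 0.656 m².
Net radiated power P_net = εσA(T⁴ − T₀⁴) = 0.937×5.670×10⁻⁸×0.656×(304.10⁴ − 296.6⁴).
T⁴ − T₀⁴ = 8.55196×10⁹ − 7.73900×10⁹ = 8.12960×10⁸ K⁴, so P_net = 28.3 W.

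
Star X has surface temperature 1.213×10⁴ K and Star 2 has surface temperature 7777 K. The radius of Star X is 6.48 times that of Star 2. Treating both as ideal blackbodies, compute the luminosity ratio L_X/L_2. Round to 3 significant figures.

L_X/L_2 ≈ 249

L ∝ R²T⁴, so L_X/L_2 = (R_X/R_2)²(T_X/T_2)⁴ = (6.48)² × (1.213×10⁴/7777)⁴ = 41.9904 × 5.91827 = 249.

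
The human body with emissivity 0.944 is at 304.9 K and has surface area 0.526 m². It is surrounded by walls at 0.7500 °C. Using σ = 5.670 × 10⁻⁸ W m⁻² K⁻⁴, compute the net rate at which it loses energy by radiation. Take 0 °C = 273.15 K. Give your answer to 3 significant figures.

Net loss ≈ 84.9 W

Surroundings: T = 0.7500 °C + 273.15 = 273.9000 K.
Area A = 0.526 m².
Net radiated power P_net = εσA(T⁴ − T₀⁴) = 0.944×5.670×10⁻⁸×0.526×(304.9⁴ − 273.9000⁴).
T⁴ − T₀⁴ = 8.64231×10⁹ − 5.62818×10⁹ = 3.01413×10⁹ K⁴, so P_net = 84.9 W.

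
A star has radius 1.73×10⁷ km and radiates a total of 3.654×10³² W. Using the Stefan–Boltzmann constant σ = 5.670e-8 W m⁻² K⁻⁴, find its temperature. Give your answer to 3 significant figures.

Surface area A = 4πR² = 4π(1.73×10¹⁰ m)² = 3.76099×10²¹ m².
P = σAT⁴ ⇒ T = (P/(σA))^(1/4) = (3.654×10³²/(5.670×10⁻⁸×3.76099×10²¹))^(1/4) = 3.62×10⁴ K.

T ≈ 3.62×10⁴ K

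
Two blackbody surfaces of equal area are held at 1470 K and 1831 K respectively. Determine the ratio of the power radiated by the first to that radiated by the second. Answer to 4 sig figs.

P₁/P₂ ≈ 0.4154

With equal areas, P₁/P₂ = (T₁/T₂)⁴ = (1470/1831)⁴ = 0.4154.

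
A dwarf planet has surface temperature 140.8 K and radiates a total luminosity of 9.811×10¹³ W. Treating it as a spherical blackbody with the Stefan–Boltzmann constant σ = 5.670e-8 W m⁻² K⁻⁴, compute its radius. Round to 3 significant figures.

L = 4πR²σT⁴ ⇒ R = √(L/(4πσT⁴)).
σT⁴ = 22.2840 W/m², so R = √(9.811×10¹³/(4π×22.2840)) = 5.92×10⁵ m.

R ≈ 5.92×10⁵ m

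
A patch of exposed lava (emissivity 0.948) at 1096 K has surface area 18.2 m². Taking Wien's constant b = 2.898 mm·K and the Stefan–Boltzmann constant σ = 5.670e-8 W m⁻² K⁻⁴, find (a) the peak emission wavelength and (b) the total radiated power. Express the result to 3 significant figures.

(a) λ_max = b/T = 2.898×10⁻³/1096 = 2.644×10⁻⁶ m = 2.64×10³ nm.
Area A = 18.2 m².
(b) P = εσAT⁴ = 0.948×5.670×10⁻⁸×18.2×(1096)⁴ = 1.41×10⁶ W.

λ_max ≈ 2.64×10³ nm; P ≈ 1.41×10⁶ W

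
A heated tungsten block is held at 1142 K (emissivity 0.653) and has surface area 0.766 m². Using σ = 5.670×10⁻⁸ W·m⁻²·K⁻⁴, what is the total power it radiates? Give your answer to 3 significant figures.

Area A = 0.766 m².
P = εσAT⁴ = 0.653 × 5.670×10⁻⁸ × 0.766 × (1142)⁴ = 4.82×10⁴ W.

P ≈ 4.82×10⁴ W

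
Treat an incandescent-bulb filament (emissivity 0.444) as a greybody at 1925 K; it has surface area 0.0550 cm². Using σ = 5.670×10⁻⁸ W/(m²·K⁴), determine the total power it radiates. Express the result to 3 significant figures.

Area A = 0.0550 cm² = 5.50×10⁻⁶ m².
P = εσAT⁴ = 0.444 × 5.670×10⁻⁸ × 5.50×10⁻⁶ × (1925)⁴ = 1.90 W.

P ≈ 1.90 W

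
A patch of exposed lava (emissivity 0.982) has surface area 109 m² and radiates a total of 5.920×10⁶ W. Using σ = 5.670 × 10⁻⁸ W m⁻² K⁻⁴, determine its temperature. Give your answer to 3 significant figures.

T ≈ 994 K

Area A = 109 m².
P = εσAT⁴ ⇒ T = (P/(εσA))^(1/4) = (5.920×10⁶/(0.982×5.670×10⁻⁸×109))^(1/4) = 994 K.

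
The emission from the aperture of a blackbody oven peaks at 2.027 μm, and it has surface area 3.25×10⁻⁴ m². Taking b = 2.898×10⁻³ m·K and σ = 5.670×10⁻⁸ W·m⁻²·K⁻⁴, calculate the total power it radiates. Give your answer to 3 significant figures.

Wien's law: T = b/λ_max = 2.898×10⁻³/2.027×10⁻⁶ = 1429.70 K.
Area A = 3.25×10⁻⁴ m².
Then P = σAT⁴ = 5.670×10⁻⁸×3.25×10⁻⁴×(1429.70)⁴ = 77.0 W.

P ≈ 77.0 W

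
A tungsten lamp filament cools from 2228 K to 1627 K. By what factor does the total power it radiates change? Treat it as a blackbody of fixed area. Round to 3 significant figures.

P₂/P₁ ≈ 0.284

P ∝ T⁴, so P₂/P₁ = (T₂/T₁)⁴ = (1627/2228)⁴ = (0.730251)⁴ = 0.284.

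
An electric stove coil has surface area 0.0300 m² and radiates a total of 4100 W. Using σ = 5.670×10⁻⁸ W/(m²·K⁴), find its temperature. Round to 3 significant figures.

Area A = 0.0300 m².
P = σAT⁴ ⇒ T = (P/(σA))^(1/4) = (4100/(5.670×10⁻⁸×0.0300))^(1/4) = 1.25×10³ K.

T ≈ 1.25×10³ K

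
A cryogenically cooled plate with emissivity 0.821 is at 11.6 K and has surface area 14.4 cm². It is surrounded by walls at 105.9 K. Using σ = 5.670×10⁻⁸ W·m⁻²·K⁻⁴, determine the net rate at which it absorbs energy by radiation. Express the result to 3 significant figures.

Area A = 14.4 cm² = 1.44×10⁻³ m².
Net radiated power P_net = εσA(T⁴ − T₀⁴) = 0.821×5.670×10⁻⁸×1.44×10⁻³×(11.6⁴ − 105.9⁴).
T⁴ − T₀⁴ = 18106.4 − 1.25772×10⁸ = -1.25754×10⁸ K⁴, so P_net = -8.43×10⁻³ W — negative, meaning a net gain of 8.43×10⁻³ W.

Net gain ≈ 8.43×10⁻³ W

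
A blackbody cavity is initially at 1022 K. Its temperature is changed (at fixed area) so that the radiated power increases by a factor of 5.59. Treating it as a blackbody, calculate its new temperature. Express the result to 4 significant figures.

T₂ ≈ 1571 K

P ∝ T⁴, so T₂/T₁ = (P₂/P₁)^(1/4) = (5.59)^(1/4) = 1.53763.
T₂ = 1022 × 1.53763 = 1571 K.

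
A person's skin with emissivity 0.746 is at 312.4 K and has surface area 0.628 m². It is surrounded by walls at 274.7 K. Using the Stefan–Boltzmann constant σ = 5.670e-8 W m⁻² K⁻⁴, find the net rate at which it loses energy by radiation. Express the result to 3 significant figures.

Net loss ≈ 102 W

Area A = 0.628 m².
Net radiated power P_net = εσA(T⁴ − T₀⁴) = 0.746×5.670×10⁻⁸×0.628×(312.4⁴ − 274.7⁴).
T⁴ − T₀⁴ = 9.52454×10⁹ − 5.69423×10⁹ = 3.83031×10⁹ K⁴, so P_net = 102 W.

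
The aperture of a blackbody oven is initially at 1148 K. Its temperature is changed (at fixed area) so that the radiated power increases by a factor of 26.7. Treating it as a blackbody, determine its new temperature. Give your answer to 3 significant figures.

P ∝ T⁴, so T₂/T₁ = (P₂/P₁)^(1/4) = (26.7)^(1/4) = 2.27315.
T₂ = 1148 × 2.27315 = 2.61×10³ K.

T₂ ≈ 2.61×10³ K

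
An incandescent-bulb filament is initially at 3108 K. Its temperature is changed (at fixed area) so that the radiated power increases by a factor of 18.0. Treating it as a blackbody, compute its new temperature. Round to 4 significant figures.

T₂ ≈ 6402 K

P ∝ T⁴, so T₂/T₁ = (P₂/P₁)^(1/4) = (18.0)^(1/4) = 2.05977.
T₂ = 3108 × 2.05977 = 6402 K.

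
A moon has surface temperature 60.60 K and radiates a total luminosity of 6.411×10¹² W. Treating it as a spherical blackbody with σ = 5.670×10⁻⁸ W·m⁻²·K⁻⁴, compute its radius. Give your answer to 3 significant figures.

R ≈ 8.17×10⁵ m

L = 4πR²σT⁴ ⇒ R = √(L/(4πσT⁴)).
σT⁴ = 0.764669 W/m², so R = √(6.411×10¹²/(4π×0.764669)) = 8.17×10⁵ m.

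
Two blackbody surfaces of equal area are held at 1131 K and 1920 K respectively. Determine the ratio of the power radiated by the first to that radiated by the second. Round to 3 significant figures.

With equal areas, P₁/P₂ = (T₁/T₂)⁴ = (1131/1920)⁴ = 0.120.

P₁/P₂ ≈ 0.120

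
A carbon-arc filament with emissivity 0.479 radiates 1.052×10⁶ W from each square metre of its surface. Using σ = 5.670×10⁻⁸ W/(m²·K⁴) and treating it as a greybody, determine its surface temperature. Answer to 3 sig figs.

I = εσT⁴, so T = (I/εσ)^(1/4) = (1.052×10⁶/(0.479×5.670×10⁻⁸))^(1/4) = 2.49×10³ K.

T ≈ 2.49×10³ K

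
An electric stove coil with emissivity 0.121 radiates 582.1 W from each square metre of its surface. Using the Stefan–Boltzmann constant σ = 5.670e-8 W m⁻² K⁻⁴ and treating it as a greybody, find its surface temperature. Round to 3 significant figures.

T ≈ 540 K

I = εσT⁴, so T = (I/εσ)^(1/4) = (582.1/(0.121×5.670×10⁻⁸))^(1/4) = 540 K.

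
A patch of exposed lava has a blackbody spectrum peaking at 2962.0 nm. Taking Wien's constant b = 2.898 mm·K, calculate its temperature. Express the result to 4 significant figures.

Wien's law gives T = b/λ_max = (2.898×10⁻³ m·K)/(2.9620×10⁻⁶ m) = 978.4 K.

T ≈ 978.4 K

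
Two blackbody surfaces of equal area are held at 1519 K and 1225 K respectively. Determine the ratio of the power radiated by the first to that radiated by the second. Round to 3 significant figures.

P₁/P₂ ≈ 2.36

With equal areas, P₁/P₂ = (T₁/T₂)⁴ = (1519/1225)⁴ = 2.36.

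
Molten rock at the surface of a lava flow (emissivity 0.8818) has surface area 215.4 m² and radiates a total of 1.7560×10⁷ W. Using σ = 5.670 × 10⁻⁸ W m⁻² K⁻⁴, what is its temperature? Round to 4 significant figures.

T ≈ 1130 K

Area A = 215.4 m².
P = εσAT⁴ ⇒ T = (P/(εσA))^(1/4) = (1.7560×10⁷/(0.8818×5.670×10⁻⁸×215.4))^(1/4) = 1130 K.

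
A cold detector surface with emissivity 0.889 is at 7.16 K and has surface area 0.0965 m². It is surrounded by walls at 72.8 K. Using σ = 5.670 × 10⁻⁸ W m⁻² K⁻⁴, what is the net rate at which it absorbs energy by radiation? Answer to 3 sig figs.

Net gain ≈ 0.137 W

Area A = 0.0965 m².
Net radiated power P_net = εσA(T⁴ − T₀⁴) = 0.889×5.670×10⁻⁸×0.0965×(7.16⁴ − 72.8⁴).
T⁴ − T₀⁴ = 2628.16 − 2.80883×10⁷ = -2.80857×10⁷ K⁴, so P_net = -0.137 W — negative, meaning a net gain of 0.137 W.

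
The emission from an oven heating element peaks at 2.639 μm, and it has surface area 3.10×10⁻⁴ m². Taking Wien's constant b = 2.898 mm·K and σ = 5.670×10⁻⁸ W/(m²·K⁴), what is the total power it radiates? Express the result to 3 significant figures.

P ≈ 25.6 W

Wien's law: T = b/λ_max = 2.898×10⁻³/2.639×10⁻⁶ = 1098.14 K.
Area A = 3.10×10⁻⁴ m².
Then P = σAT⁴ = 5.670×10⁻⁸×3.10×10⁻⁴×(1098.14)⁴ = 25.6 W.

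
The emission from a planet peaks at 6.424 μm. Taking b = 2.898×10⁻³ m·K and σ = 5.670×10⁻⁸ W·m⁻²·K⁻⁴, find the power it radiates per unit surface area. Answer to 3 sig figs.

Wien's law: T = b/λ_max = 2.898×10⁻³/6.424×10⁻⁶ = 451.121 K.
Then I = σT⁴ = 5.670×10⁻⁸×(451.121)⁴ = 2.35×10³ W/m².

I ≈ 2.35×10³ W/m²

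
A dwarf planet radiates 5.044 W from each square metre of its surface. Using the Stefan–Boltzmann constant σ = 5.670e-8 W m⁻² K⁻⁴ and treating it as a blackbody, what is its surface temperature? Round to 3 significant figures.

T ≈ 97.1 K

I = σT⁴, so T = (I/σ)^(1/4) = (5.044/(5.670×10⁻⁸))^(1/4) = 97.1 K.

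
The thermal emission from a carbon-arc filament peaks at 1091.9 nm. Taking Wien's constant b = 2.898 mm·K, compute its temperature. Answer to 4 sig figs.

T ≈ 2654 K

Wien's law gives T = b/λ_max = (2.898×10⁻³ m·K)/(1.0919×10⁻⁶ m) = 2654 K.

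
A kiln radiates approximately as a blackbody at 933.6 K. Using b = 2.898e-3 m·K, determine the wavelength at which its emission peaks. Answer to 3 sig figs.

Wien's displacement law: λ_max = b/T = (2.898×10⁻³ m·K)/(933.6 K) = 3.104×10⁻⁶ m.
That is 3.10 μm, in the infrared range.

λ_max ≈ 3.10 μm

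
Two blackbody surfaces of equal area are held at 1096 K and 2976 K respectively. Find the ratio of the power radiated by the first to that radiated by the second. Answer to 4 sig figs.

P₁/P₂ ≈ 0.01840

With equal areas, P₁/P₂ = (T₁/T₂)⁴ = (1096/2976)⁴ = 0.01840.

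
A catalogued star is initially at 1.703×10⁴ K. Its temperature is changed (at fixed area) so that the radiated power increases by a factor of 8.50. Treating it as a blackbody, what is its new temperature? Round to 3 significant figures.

P ∝ T⁴, so T₂/T₁ = (P₂/P₁)^(1/4) = (8.50)^(1/4) = 1.70748.
T₂ = 1.703×10⁴ × 1.70748 = 2.91×10⁴ K.

T₂ ≈ 2.91×10⁴ K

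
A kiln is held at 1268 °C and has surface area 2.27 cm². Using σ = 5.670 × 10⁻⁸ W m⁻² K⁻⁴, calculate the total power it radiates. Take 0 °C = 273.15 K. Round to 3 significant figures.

P ≈ 72.6 W

T = 1268 °C + 273.15 = 1541.15 K.
Area A = 2.27 cm² = 2.27×10⁻⁴ m².
P = σAT⁴ = 5.670×10⁻⁸ × 2.27×10⁻⁴ × (1541.15)⁴ = 72.6 W.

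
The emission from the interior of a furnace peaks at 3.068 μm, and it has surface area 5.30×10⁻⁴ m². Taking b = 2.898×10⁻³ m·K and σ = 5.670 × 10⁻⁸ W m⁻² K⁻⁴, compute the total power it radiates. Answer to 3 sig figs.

P ≈ 23.9 W

Wien's law: T = b/λ_max = 2.898×10⁻³/3.068×10⁻⁶ = 944.589 K.
Area A = 5.30×10⁻⁴ m².
Then P = σAT⁴ = 5.670×10⁻⁸×5.30×10⁻⁴×(944.589)⁴ = 23.9 W.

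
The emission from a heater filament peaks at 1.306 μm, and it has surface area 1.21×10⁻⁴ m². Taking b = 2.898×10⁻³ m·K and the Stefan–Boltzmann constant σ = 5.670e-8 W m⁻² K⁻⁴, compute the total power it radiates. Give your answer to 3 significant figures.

P ≈ 166 W

Wien's law: T = b/λ_max = 2.898×10⁻³/1.306×10⁻⁶ = 2218.99 K.
Area A = 1.21×10⁻⁴ m².
Then P = σAT⁴ = 5.670×10⁻⁸×1.21×10⁻⁴×(2218.99)⁴ = 166 W.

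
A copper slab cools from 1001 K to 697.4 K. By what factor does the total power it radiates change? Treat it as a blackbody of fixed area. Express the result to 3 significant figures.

P ∝ T⁴, so P₂/P₁ = (T₂/T₁)⁴ = (697.4/1001)⁴ = (0.696703)⁴ = 0.236.

P₂/P₁ ≈ 0.236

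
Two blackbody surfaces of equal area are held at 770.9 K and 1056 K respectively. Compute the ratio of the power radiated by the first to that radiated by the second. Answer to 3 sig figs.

With equal areas, P₁/P₂ = (T₁/T₂)⁴ = (770.9/1056)⁴ = 0.284.

P₁/P₂ ≈ 0.284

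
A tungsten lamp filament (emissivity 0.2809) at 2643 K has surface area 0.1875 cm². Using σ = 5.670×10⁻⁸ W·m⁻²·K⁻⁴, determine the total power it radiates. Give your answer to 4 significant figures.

Area A = 0.1875 cm² = 1.875×10⁻⁵ m².
P = εσAT⁴ = 0.2809 × 5.670×10⁻⁸ × 1.875×10⁻⁵ × (2643)⁴ = 14.57 W.

P ≈ 14.57 W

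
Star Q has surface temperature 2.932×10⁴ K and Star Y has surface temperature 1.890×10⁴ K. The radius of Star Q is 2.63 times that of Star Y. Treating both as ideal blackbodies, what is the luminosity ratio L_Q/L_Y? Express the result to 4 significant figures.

L ∝ R²T⁴, so L_Q/L_Y = (R_Q/R_Y)²(T_Q/T_Y)⁴ = (2.63)² × (2.932×10⁴/1.890×10⁴)⁴ = 6.9169 × 5.79173 = 40.06.

L_Q/L_Y ≈ 40.06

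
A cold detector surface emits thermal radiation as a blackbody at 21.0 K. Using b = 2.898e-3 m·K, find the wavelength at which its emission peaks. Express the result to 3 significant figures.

Wien's displacement law: λ_max = b/T = (2.898×10⁻³ m·K)/(21.0 K) = 1.380×10⁻⁴ m.
That is 0.138 mm, in the infrared range.

λ_max ≈ 0.138 mm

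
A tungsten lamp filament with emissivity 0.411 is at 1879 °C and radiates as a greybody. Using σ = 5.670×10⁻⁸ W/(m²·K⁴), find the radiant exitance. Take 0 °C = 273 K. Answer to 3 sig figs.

I ≈ 5.00×10⁵ W/m²

T = 1879 °C + 273 = 2152 K.
Stefan–Boltzmann: I = εσT⁴ = 0.411 × 5.670×10⁻⁸ × (2152)⁴ = 5.00×10⁵ W/m².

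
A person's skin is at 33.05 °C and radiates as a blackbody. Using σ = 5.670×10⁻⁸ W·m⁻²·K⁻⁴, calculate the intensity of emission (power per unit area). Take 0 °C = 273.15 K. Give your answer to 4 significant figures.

I ≈ 498.4 W/m²

T = 33.05 °C + 273.15 = 306.20 K.
Stefan–Boltzmann: I = σT⁴ = 5.670×10⁻⁸ × (306.20)⁴ = 498.4 W/m².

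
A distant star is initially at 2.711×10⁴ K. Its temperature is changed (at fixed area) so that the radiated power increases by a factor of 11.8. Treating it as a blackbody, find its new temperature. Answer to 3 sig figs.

P ∝ T⁴, so T₂/T₁ = (P₂/P₁)^(1/4) = (11.8)^(1/4) = 1.85341.
T₂ = 2.711×10⁴ × 1.85341 = 5.02×10⁴ K.

T₂ ≈ 5.02×10⁴ K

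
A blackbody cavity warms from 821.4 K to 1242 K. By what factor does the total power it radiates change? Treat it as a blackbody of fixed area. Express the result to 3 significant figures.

P₂/P₁ ≈ 5.23

P ∝ T⁴, so P₂/P₁ = (T₂/T₁)⁴ = (1242/821.4)⁴ = (1.51205)⁴ = 5.23.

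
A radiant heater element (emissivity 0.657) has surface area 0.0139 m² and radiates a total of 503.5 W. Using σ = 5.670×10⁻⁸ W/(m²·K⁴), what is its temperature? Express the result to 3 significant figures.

T ≈ 993 K

Area A = 0.0139 m².
P = εσAT⁴ ⇒ T = (P/(εσA))^(1/4) = (503.5/(0.657×5.670×10⁻⁸×0.0139))^(1/4) = 993 K.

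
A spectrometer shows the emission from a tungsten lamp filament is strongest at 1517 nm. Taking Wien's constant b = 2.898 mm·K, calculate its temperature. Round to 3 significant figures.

Wien's law gives T = b/λ_max = (2.898×10⁻³ m·K)/(1.517×10⁻⁶ m) = 1.91×10³ K.

T ≈ 1.91×10³ K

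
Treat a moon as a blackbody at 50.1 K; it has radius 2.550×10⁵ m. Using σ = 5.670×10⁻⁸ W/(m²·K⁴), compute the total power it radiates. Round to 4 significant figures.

Surface area A = 4πR² = 4π(2.550×10⁵ m)² = 8.17128×10¹¹ m².
P = σAT⁴ = 5.670×10⁻⁸ × 8.17128×10¹¹ × (50.1)⁴ = 2.919×10¹¹ W.

P ≈ 2.919×10¹¹ W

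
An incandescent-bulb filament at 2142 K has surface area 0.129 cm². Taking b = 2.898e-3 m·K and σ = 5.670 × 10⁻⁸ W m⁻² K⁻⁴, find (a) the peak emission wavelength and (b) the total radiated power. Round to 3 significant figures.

(a) λ_max = b/T = 2.898×10⁻³/2142 = 1.353×10⁻⁶ m = 1.35 μm.
Area A = 0.129 cm² = 1.29×10⁻⁵ m².
(b) P = σAT⁴ = 5.670×10⁻⁸×1.29×10⁻⁵×(2142)⁴ = 15.4 W.

λ_max ≈ 1.35 μm; P ≈ 15.4 W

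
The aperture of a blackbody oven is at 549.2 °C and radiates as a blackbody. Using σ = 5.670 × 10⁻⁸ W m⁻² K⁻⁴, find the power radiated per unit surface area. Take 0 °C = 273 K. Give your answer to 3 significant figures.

I ≈ 2.59×10⁴ W/m²

T = 549.2 °C + 273 = 822.2 K.
Stefan–Boltzmann: I = σT⁴ = 5.670×10⁻⁸ × (822.2)⁴ = 2.59×10⁴ W/m².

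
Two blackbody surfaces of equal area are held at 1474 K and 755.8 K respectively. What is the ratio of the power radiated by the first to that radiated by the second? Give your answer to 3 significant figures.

P₁/P₂ ≈ 14.5

With equal areas, P₁/P₂ = (T₁/T₂)⁴ = (1474/755.8)⁴ = 14.5.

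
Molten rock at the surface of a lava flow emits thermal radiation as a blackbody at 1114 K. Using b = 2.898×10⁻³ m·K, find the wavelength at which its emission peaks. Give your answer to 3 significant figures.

λ_max ≈ 2.60×10³ nm

Wien's displacement law: λ_max = b/T = (2.898×10⁻³ m·K)/(1114 K) = 2.601×10⁻⁶ m.
That is 2.60×10³ nm, in the infrared range.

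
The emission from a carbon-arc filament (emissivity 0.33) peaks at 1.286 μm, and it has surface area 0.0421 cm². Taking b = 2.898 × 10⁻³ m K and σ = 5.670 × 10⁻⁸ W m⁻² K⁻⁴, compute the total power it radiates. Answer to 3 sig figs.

P ≈ 2.03 W

Wien's law: T = b/λ_max = 2.898×10⁻³/1.286×10⁻⁶ = 2253.50 K.
Area A = 0.0421 cm² = 4.21×10⁻⁶ m².
Then P = εσAT⁴ = 0.33×5.670×10⁻⁸×4.21×10⁻⁶×(2253.50)⁴ = 2.03 W.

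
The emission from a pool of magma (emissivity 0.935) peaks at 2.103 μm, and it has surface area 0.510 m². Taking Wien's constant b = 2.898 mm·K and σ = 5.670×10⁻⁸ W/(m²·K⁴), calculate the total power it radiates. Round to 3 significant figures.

Wien's law: T = b/λ_max = 2.898×10⁻³/2.103×10⁻⁶ = 1378.03 K.
Area A = 0.510 m².
Then P = εσAT⁴ = 0.935×5.670×10⁻⁸×0.510×(1378.03)⁴ = 9.75×10⁴ W.

P ≈ 9.75×10⁴ W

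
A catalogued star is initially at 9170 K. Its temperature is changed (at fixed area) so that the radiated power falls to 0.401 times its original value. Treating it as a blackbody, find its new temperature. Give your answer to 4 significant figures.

P ∝ T⁴, so T₂/T₁ = (P₂/P₁)^(1/4) = (0.401)^(1/4) = 0.795767.
T₂ = 9170 × 0.795767 = 7297 K.

T₂ ≈ 7297 K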